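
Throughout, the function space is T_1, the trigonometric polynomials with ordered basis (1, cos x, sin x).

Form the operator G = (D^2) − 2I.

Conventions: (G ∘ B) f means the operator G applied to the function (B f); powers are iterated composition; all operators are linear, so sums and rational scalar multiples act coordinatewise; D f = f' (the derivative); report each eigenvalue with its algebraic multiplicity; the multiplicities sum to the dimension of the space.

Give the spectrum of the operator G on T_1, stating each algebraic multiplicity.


image of 1: -2
image of cos x: -3cos x
image of sin x: -3sin x
the matrix is diagonal; its diagonal is (-2, -3, -3)
for a triangular matrix the eigenvalues are the diagonal entries, with algebraic multiplicity their repetition count

λ = -3 (multiplicity 2), λ = -2 (multiplicity 1)


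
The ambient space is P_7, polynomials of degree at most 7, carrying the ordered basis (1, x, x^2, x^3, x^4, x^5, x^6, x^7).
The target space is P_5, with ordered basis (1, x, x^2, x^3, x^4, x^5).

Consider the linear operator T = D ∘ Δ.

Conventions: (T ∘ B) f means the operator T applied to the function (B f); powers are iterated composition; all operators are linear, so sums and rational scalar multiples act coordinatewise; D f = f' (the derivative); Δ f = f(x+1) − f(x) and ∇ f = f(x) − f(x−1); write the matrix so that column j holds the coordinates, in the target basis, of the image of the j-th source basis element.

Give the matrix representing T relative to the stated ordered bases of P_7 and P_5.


image of 1: 0
image of x: 0
image of x^2: 2
image of x^3: 6x + 3
image of x^4: 12x^2 + 12x + 4
image of x^5: 20x^3 + 30x^2 + 20x + 5
image of x^6: 30x^4 + 60x^3 + 60x^2 + 30x + 6
image of x^7: 42x^5 + 105x^4 + 140x^3 + 105x^2 + 42x + 7
each image's coordinates form column j of the matrix

the matrix is [[0, 0, 2, 3, 4, 5, 6, 7]; [0, 0, 0, 6, 12, 20, 30, 42]; [0, 0, 0, 0, 12, 30, 60, 105]; [0, 0, 0, 0, 0, 20, 60, 140]; [0, 0, 0, 0, 0, 0, 30, 105]; [0, 0, 0, 0, 0, 0, 0, 42]] (rows listed top to bottom)


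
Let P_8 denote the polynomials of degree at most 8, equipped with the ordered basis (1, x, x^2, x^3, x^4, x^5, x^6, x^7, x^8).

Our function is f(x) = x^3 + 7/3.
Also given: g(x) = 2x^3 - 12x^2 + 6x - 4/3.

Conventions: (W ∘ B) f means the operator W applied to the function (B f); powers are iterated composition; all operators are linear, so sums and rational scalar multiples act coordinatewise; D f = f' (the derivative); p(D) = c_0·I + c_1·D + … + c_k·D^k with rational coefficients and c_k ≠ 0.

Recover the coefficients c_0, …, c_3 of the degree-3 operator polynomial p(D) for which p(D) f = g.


p(D) = 2·I − 4·D + D^2 − D^3, i.e. c_0 = 2, c_1 = -4, c_2 = 1, c_3 = -1

D^0 f = x^3 + 7/3
D^1 f = 3x^2
D^2 f = 6x
D^3 f = 6
matching coefficients of g against c_0 f + c_1 Df + … from the top degree down determines the c_i
solution: c_0 = 2, c_1 = -4, c_2 = 1, c_3 = -1


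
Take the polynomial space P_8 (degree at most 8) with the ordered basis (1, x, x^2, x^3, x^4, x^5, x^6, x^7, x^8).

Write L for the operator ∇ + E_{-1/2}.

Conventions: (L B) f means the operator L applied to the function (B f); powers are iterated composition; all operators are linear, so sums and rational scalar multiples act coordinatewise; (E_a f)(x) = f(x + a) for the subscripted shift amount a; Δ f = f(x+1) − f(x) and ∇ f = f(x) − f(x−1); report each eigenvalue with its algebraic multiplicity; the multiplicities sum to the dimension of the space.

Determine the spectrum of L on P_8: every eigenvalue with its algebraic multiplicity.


λ = 1 (multiplicity 9)

image of 1: 1
image of x: x + 1/2
image of x^2: x^2 + x - 3/4
image of x^3: x^3 + (3/2)x^2 - (9/4)x + 7/8
image of x^4: x^4 + 2x^3 - (9/2)x^2 + (7/2)x - 15/16
image of x^5: x^5 + (5/2)x^4 - (15/2)x^3 + (35/4)x^2 - (75/16)x + 31/32
image of x^6: x^6 + 3x^5 - (45/4)x^4 + (35/2)x^3 - (225/16)x^2 + (93/16)x - 63/64
image of x^7: x^7 + (7/2)x^6 - (63/4)x^5 + (245/8)x^4 - (525/16)x^3 + (651/32)x^2 - (441/64)x + 127/128
image of x^8: x^8 + 4x^7 - 21x^6 + 49x^5 - (525/8)x^4 + (217/4)x^3 - (441/16)x^2 + (127/16)x - 255/256
the matrix is upper triangular; its diagonal is (1, 1, 1, 1, 1, 1, 1, 1, 1)
for a triangular matrix the eigenvalues are the diagonal entries, with algebraic multiplicity their repetition count


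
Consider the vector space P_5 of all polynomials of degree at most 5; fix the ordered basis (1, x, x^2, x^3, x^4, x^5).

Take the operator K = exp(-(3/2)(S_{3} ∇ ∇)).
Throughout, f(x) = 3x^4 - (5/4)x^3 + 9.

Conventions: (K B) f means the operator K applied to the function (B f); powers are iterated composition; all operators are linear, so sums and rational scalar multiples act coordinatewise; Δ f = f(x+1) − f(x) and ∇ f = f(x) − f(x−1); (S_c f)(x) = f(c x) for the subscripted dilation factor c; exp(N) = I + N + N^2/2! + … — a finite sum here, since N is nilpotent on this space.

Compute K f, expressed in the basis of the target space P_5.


the image equals g(x) = 3x^4 - (5/4)x^3 - 486x^2 + (1431/4)x + 2655/4

order-1 term: -486x^2 + (1431/4)x - 297/4
order-2 term: 729
the series for exp(-(3/2)(S_{3} ∇ ∇)) f terminates at order 2
exp(-(3/2)(S_{3} ∇ ∇)) f = 3x^4 - (5/4)x^3 - 486x^2 + (1431/4)x + 2655/4


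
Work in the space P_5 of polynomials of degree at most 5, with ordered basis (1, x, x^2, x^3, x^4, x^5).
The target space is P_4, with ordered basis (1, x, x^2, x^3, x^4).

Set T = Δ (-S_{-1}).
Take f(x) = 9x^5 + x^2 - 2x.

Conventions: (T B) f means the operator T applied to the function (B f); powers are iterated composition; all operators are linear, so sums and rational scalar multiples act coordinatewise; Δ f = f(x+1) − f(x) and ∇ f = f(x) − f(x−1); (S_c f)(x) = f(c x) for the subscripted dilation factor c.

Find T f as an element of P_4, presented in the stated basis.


the image equals g(x) = 45x^4 + 90x^3 + 90x^2 + 43x + 6

S_{-1} f = -9x^5 + x^2 + 2x
(-S_{-1}) f = 9x^5 - x^2 - 2x
Δ (-S_{-1}) f = 45x^4 + 90x^3 + 90x^2 + 43x + 6


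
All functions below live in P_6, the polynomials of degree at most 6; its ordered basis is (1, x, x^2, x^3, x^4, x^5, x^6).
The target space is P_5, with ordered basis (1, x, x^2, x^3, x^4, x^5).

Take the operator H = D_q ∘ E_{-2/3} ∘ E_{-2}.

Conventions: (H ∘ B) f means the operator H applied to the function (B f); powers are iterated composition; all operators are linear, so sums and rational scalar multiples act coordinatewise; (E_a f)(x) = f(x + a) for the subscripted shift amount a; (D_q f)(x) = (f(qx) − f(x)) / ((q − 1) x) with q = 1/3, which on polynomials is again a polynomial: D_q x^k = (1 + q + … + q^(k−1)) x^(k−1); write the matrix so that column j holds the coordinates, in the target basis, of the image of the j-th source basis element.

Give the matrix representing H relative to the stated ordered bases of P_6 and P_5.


image of 1: 0
image of x: 1
image of x^2: (4/3)x - 16/3
image of x^3: (13/9)x^2 - (32/3)x + 64/3
image of x^4: (40/27)x^3 - (416/27)x^2 + (512/9)x - 2048/27
image of x^5: (121/81)x^4 - (1600/81)x^3 + (8320/81)x^2 - (20480/81)x + 20480/81
image of x^6: (364/243)x^5 - (1936/81)x^4 + (12800/81)x^3 - (133120/243)x^2 + (81920/81)x - 65536/81
each image's coordinates form column j of the matrix

the matrix is [[0, 1, -16/3, 64/3, -2048/27, 20480/81, -65536/81]; [0, 0, 4/3, -32/3, 512/9, -20480/81, 81920/81]; [0, 0, 0, 13/9, -416/27, 8320/81, -133120/243]; [0, 0, 0, 0, 40/27, -1600/81, 12800/81]; [0, 0, 0, 0, 0, 121/81, -1936/81]; [0, 0, 0, 0, 0, 0, 364/243]] (rows listed top to bottom)


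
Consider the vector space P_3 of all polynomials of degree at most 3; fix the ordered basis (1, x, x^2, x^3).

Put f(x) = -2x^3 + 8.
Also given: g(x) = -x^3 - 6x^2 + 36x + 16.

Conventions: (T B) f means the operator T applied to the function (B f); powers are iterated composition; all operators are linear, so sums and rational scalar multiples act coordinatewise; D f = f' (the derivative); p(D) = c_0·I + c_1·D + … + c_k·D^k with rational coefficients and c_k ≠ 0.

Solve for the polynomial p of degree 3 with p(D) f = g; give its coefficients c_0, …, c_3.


c_0 = 1/2, c_1 = 1, c_2 = -3, c_3 = -1

D^0 f = -2x^3 + 8
D^1 f = -6x^2
D^2 f = -12x
D^3 f = -12
matching coefficients of g against c_0 f + c_1 Df + … from the top degree down determines the c_i
solution: c_0 = 1/2, c_1 = 1, c_2 = -3, c_3 = -1


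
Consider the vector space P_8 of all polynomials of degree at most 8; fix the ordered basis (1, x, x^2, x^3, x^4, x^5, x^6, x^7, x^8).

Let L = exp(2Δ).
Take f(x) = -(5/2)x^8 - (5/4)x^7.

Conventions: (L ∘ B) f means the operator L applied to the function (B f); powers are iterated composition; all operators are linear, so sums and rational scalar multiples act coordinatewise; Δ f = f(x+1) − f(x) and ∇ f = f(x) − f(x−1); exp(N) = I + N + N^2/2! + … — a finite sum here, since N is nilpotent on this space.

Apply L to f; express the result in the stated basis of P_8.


order-1 term: -40x^7 - (315/2)x^6 - (665/2)x^5 - (875/2)x^4 - (735/2)x^3 - (385/2)x^2 - (115/2)x - 15/2
order-2 term: -280x^6 - 1785x^5 - 5425x^4 - 9625x^3 - 10255x^2 - 6125x - 1585
order-3 term: -1120x^5 - 8750x^4 - 30100x^3 - 55650x^2 - 54460x - 22330
order-4 term: -2800x^4 - 23100x^3 - 77000x^2 - 121100x - 75040
order-5 term: -4480x^3 - 34440x^2 - 93800x - 89600
order-6 term: -4480x^2 - 27440x - 44240
order-7 term: -2560x - 9120
order-8 term: -640
the series for exp(2Δ) f terminates at order 8
exp(2Δ) f = -(5/2)x^8 - (165/4)x^7 - (875/2)x^6 - (6475/2)x^5 - (34825/2)x^4 - (135345/2)x^3 - (364035/2)x^2 - (611085/2)x - 485125/2

the result is g(x) = -(5/2)x^8 - (165/4)x^7 - (875/2)x^6 - (6475/2)x^5 - (34825/2)x^4 - (135345/2)x^3 - (364035/2)x^2 - (611085/2)x - 485125/2


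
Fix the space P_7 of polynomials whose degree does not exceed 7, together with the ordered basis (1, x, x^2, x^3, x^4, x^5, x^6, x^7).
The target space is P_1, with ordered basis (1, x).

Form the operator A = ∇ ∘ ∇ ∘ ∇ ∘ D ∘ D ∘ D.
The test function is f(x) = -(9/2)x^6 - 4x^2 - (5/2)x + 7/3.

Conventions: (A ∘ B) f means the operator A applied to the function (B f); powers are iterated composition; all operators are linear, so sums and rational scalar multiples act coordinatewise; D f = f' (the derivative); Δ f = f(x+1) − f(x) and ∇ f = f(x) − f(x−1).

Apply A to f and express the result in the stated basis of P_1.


D f = -27x^5 - 8x - 5/2
D D f = -135x^4 - 8
D D D f = -540x^3
∇ (D ∘ D ∘ D) f = -1620x^2 + 1620x - 540
∇ ∇ (D ∘ D ∘ D) f = -3240x + 3240
∇ (∇ ∘ ∇) (D ∘ D ∘ D) f = -3240

the result is g(x) = -3240


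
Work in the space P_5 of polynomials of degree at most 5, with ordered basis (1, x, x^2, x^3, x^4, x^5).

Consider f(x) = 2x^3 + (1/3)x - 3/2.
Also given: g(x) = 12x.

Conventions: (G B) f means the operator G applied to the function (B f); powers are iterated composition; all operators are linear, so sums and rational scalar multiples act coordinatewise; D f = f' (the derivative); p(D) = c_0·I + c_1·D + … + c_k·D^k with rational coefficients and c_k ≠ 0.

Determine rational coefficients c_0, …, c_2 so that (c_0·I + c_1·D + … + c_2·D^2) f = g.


p(D) = D^2, i.e. c_0 = 0, c_1 = 0, c_2 = 1

D^0 f = 2x^3 + (1/3)x - 3/2
D^1 f = 6x^2 + 1/3
D^2 f = 12x
matching coefficients of g against c_0 f + c_1 Df + … from the top degree down determines the c_i
solution: c_0 = 0, c_1 = 0, c_2 = 1


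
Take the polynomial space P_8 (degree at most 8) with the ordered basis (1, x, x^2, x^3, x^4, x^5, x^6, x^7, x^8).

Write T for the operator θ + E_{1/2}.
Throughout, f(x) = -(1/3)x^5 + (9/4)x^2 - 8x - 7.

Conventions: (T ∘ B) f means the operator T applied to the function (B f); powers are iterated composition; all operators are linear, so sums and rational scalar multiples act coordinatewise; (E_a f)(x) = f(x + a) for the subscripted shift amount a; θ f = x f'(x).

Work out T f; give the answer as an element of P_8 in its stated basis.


g(x) = -2x^5 - (5/6)x^4 - (5/6)x^3 + (19/3)x^2 - (665/48)x - 1003/96

θ f = -(5/3)x^5 + (9/2)x^2 - 8x
E_{1/2} f = -(1/3)x^5 - (5/6)x^4 - (5/6)x^3 + (11/6)x^2 - (281/48)x - 1003/96
(θ + E_{1/2}) f = -2x^5 - (5/6)x^4 - (5/6)x^3 + (19/3)x^2 - (665/48)x - 1003/96


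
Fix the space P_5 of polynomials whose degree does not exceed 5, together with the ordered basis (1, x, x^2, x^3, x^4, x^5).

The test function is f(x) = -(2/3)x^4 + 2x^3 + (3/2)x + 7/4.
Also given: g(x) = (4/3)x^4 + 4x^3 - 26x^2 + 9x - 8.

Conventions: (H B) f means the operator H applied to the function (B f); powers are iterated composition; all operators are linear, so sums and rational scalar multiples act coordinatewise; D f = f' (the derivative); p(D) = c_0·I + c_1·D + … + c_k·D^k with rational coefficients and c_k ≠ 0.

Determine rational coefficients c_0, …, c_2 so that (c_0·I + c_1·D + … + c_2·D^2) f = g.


p(D) = -2·I − 3·D + D^2, i.e. c_0 = -2, c_1 = -3, c_2 = 1

D^0 f = -(2/3)x^4 + 2x^3 + (3/2)x + 7/4
D^1 f = -(8/3)x^3 + 6x^2 + 3/2
D^2 f = -8x^2 + 12x
matching coefficients of g against c_0 f + c_1 Df + … from the top degree down determines the c_i
solution: c_0 = -2, c_1 = -3, c_2 = 1


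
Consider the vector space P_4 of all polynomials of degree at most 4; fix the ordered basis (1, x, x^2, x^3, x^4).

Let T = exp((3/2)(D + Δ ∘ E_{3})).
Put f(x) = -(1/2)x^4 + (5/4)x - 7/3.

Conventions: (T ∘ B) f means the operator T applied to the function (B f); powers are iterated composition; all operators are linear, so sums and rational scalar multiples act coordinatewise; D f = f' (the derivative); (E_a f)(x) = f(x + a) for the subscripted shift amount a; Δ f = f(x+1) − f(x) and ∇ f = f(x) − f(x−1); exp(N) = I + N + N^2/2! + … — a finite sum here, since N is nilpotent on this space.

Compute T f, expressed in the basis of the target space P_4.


the result is g(x) = -(1/2)x^4 - 6x^3 - (117/2)x^2 - (1411/4)x - 22853/24

order-1 term: -6x^3 - (63/2)x^2 - 111x - 255/2
order-2 term: -27x^2 - 189x - 3987/8
order-3 term: -54x - 567/2
order-4 term: -81/2
the series for exp((3/2)(D + Δ ∘ E_{3})) f terminates at order 4
exp((3/2)(D + Δ ∘ E_{3})) f = -(1/2)x^4 - 6x^3 - (117/2)x^2 - (1411/4)x - 22853/24


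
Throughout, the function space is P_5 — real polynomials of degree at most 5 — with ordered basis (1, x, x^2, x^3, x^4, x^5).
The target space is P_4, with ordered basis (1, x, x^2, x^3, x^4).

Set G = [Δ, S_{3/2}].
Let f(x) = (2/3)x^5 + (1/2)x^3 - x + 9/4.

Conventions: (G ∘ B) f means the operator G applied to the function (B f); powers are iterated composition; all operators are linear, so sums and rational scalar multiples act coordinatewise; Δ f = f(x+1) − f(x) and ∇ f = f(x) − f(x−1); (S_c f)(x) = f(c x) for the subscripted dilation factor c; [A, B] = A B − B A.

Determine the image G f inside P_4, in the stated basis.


g(x) = (135/16)x^4 + (225/8)x^3 + (597/16)x^2 + (185/8)x + 61/12

S_{3/2} f = (81/16)x^5 + (27/16)x^3 - (3/2)x + 9/4
Δ S_{3/2} f = (405/16)x^4 + (405/8)x^3 + (891/16)x^2 + (243/8)x + 21/4
Δ f = (10/3)x^4 + (20/3)x^3 + (49/6)x^2 + (29/6)x + 1/6
S_{3/2} Δ f = (135/8)x^4 + (45/2)x^3 + (147/8)x^2 + (29/4)x + 1/6
[Δ, S_{3/2}] f = (135/16)x^4 + (225/8)x^3 + (597/16)x^2 + (185/8)x + 61/12


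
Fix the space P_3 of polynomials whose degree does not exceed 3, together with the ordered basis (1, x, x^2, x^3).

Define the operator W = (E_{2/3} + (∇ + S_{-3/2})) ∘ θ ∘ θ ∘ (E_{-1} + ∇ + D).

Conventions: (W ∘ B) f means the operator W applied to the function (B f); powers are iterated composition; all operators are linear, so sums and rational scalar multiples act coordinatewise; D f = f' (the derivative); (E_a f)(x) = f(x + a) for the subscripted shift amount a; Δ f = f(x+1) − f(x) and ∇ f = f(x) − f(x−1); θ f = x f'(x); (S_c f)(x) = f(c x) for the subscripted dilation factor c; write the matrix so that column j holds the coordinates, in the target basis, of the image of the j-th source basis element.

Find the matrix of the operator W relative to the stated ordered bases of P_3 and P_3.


image of 1: 0
image of x: -(1/2)x + 5/3
image of x^2: 13x^2 + (37/3)x + 10/9
image of x^3: -(171/8)x^3 + 84x^2 + 25x + 5
each image's coordinates form column j of the matrix

the matrix is [[0, 5/3, 10/9, 5]; [0, -1/2, 37/3, 25]; [0, 0, 13, 84]; [0, 0, 0, -171/8]] (rows listed top to bottom)


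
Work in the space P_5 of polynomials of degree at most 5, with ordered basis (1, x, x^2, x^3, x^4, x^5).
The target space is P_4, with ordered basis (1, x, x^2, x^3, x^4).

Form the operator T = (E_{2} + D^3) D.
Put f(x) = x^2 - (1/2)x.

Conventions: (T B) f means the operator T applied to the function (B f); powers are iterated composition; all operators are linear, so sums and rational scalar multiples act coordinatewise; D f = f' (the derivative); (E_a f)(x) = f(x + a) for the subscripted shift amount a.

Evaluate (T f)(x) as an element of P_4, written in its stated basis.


the image equals g(x) = 2x + 7/2

D f = 2x - 1/2
E_{2} D f = 2x + 7/2
D D f = 2
D D D f = 0
D D D D f = 0
(E_{2} + D^3) D f = 2x + 7/2


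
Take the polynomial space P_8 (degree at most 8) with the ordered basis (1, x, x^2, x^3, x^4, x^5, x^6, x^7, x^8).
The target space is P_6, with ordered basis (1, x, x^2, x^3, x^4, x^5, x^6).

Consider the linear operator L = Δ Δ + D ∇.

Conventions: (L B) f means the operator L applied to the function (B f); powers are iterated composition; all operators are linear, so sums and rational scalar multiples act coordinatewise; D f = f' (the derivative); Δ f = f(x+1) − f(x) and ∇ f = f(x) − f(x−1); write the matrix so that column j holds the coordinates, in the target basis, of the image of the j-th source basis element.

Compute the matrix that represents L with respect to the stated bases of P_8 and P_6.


image of 1: 0
image of x: 0
image of x^2: 4
image of x^3: 12x + 3
image of x^4: 24x^2 + 12x + 18
image of x^5: 40x^3 + 30x^2 + 90x + 25
image of x^6: 60x^4 + 60x^3 + 270x^2 + 150x + 68
image of x^7: 84x^5 + 105x^4 + 630x^3 + 525x^2 + 476x + 119
image of x^8: 112x^6 + 168x^5 + 1260x^4 + 1400x^3 + 1904x^2 + 952x + 262
each image's coordinates form column j of the matrix

the matrix is [[0, 0, 4, 3, 18, 25, 68, 119, 262]; [0, 0, 0, 12, 12, 90, 150, 476, 952]; [0, 0, 0, 0, 24, 30, 270, 525, 1904]; [0, 0, 0, 0, 0, 40, 60, 630, 1400]; [0, 0, 0, 0, 0, 0, 60, 105, 1260]; [0, 0, 0, 0, 0, 0, 0, 84, 168]; [0, 0, 0, 0, 0, 0, 0, 0, 112]] (rows listed top to bottom)


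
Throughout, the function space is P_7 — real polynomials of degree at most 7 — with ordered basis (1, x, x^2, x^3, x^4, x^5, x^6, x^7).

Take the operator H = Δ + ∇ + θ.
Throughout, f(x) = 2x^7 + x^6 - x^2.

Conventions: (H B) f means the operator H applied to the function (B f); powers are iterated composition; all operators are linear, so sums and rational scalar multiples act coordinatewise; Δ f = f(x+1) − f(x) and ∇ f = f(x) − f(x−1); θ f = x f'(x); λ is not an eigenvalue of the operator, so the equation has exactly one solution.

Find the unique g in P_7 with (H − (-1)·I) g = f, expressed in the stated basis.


the image equals g(x) = (1/4)x^7 - (5/14)x^6 + (5/7)x^5 - (69/14)x^4 + (94/7)x^3 - (1489/42)x^2 + (1948/21)x - 9001/42

write g with unknown coordinates in the stated basis and equate coefficients in (H − (-1)·I) g = f
solving from the highest basis element down gives g = (1/4)x^7 - (5/14)x^6 + (5/7)x^5 - (69/14)x^4 + (94/7)x^3 - (1489/42)x^2 + (1948/21)x - 9001/42
check: H g = (7/4)x^7 + (19/14)x^6 - (5/7)x^5 + (69/14)x^4 - (94/7)x^3 + (1447/42)x^2 - (1948/21)x + 9001/42
so H g − (-1)·g = 2x^7 + x^6 - x^2 = f ✓


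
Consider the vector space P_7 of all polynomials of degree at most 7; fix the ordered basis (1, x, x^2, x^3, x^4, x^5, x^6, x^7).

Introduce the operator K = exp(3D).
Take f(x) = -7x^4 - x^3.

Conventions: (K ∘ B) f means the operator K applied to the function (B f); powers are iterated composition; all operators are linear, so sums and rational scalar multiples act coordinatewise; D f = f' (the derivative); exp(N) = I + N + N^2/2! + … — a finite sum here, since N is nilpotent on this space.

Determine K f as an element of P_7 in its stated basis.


order-1 term: -84x^3 - 9x^2
order-2 term: -378x^2 - 27x
order-3 term: -756x - 27
order-4 term: -567
the series for exp(3D) f terminates at order 4
exp(3D) f = -7x^4 - 85x^3 - 387x^2 - 783x - 594

the result is g(x) = -7x^4 - 85x^3 - 387x^2 - 783x - 594


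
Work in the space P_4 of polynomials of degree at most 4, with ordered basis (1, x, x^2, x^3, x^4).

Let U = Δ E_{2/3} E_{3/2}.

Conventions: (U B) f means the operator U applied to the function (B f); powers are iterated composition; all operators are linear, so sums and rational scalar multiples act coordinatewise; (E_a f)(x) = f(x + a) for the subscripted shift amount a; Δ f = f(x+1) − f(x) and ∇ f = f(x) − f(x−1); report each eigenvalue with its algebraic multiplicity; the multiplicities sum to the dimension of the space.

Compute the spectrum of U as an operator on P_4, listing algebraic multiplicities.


λ = 0 (multiplicity 5)

image of 1: 0
image of x: 1
image of x^2: 2x + 16/3
image of x^3: 3x^2 + 16x + 259/12
image of x^4: 4x^3 + 32x^2 + (259/3)x + 2120/27
the matrix is upper triangular; its diagonal is (0, 0, 0, 0, 0)
for a triangular matrix the eigenvalues are the diagonal entries, with algebraic multiplicity their repetition count


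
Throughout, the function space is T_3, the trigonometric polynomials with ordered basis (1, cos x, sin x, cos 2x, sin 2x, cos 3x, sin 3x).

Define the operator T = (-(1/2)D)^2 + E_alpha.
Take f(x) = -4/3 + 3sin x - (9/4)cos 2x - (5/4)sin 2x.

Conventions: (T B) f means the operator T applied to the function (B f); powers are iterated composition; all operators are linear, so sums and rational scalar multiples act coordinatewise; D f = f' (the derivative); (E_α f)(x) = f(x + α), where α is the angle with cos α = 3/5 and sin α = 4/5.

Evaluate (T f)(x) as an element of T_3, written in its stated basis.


the image equals g(x) = -4/3 + (12/5)cos x + (21/20)sin x + (42/25)cos 2x + (94/25)sin 2x

D f = 3cos x - (5/2)cos 2x + (9/2)sin 2x
(-(1/2)D) f = -(3/2)cos x + (5/4)cos 2x - (9/4)sin 2x
D (-(1/2)D) f = (3/2)sin x - (9/2)cos 2x - (5/2)sin 2x
(-(1/2)D) (-(1/2)D) f = -(3/4)sin x + (9/4)cos 2x + (5/4)sin 2x
E_alpha f = -4/3 + (12/5)cos x + (9/5)sin x - (57/100)cos 2x + (251/100)sin 2x
((-(1/2)D)^2 + E_alpha) f = -4/3 + (12/5)cos x + (21/20)sin x + (42/25)cos 2x + (94/25)sin 2x


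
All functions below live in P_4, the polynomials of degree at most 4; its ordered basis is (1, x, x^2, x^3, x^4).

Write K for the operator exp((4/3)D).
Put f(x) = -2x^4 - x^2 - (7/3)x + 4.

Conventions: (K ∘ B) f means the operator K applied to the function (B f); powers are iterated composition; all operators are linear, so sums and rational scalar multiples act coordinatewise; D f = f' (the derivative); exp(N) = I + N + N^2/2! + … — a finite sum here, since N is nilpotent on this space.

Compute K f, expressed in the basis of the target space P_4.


order-1 term: -(32/3)x^3 - (8/3)x - 28/9
order-2 term: -(64/3)x^2 - 16/9
order-3 term: -(512/27)x
order-4 term: -512/81
the series for exp((4/3)D) f terminates at order 4
exp((4/3)D) f = -2x^4 - (32/3)x^3 - (67/3)x^2 - (647/27)x - 584/81

the result is g(x) = -2x^4 - (32/3)x^3 - (67/3)x^2 - (647/27)x - 584/81


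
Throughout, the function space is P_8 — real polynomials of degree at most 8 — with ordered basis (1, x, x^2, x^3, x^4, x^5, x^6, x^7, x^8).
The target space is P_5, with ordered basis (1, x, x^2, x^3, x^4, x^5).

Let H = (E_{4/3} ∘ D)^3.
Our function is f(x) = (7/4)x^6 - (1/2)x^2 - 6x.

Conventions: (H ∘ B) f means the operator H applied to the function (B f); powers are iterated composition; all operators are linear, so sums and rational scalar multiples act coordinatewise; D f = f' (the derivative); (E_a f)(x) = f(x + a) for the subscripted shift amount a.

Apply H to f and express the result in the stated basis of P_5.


the result is g(x) = 210x^3 + 2520x^2 + 10080x + 13440

D f = (21/2)x^5 - x - 6
E_{4/3} D f = (21/2)x^5 + 70x^4 + (560/3)x^3 + (2240/9)x^2 + (4453/27)x + 2990/81
D (E_{4/3} ∘ D) f = (105/2)x^4 + 280x^3 + 560x^2 + (4480/9)x + 4453/27
E_{4/3} D (E_{4/3} ∘ D) f = (105/2)x^4 + 560x^3 + 2240x^2 + (35840/9)x + 71653/27
D (E_{4/3} ∘ D) (E_{4/3} ∘ D) f = 210x^3 + 1680x^2 + 4480x + 35840/9
E_{4/3} D (E_{4/3} ∘ D) (E_{4/3} ∘ D) f = 210x^3 + 2520x^2 + 10080x + 13440


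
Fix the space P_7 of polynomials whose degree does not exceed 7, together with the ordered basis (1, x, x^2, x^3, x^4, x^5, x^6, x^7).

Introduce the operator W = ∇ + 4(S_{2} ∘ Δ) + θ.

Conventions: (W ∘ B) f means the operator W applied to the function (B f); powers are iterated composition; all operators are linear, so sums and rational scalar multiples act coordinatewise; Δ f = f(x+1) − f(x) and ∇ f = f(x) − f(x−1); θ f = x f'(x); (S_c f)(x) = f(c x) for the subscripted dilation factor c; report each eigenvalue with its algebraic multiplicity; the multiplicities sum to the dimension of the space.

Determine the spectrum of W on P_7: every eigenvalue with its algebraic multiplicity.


λ = 0 (multiplicity 1), λ = 1 (multiplicity 1), λ = 2 (multiplicity 1), λ = 3 (multiplicity 1), λ = 4 (multiplicity 1), λ = 5 (multiplicity 1), λ = 6 (multiplicity 1), λ = 7 (multiplicity 1)

image of 1: 0
image of x: x + 5
image of x^2: 2x^2 + 18x + 3
image of x^3: 3x^3 + 51x^2 + 21x + 5
image of x^4: 4x^4 + 132x^3 + 90x^2 + 36x + 3
image of x^5: 5x^5 + 325x^4 + 310x^3 + 170x^2 + 35x + 5
image of x^6: 6x^6 + 774x^5 + 945x^4 + 660x^3 + 225x^2 + 54x + 3
image of x^7: 7x^7 + 1799x^6 + 2667x^5 + 2275x^4 + 1085x^3 + 357x^2 + 49x + 5
the matrix is upper triangular; its diagonal is (0, 1, 2, 3, 4, 5, 6, 7)
for a triangular matrix the eigenvalues are the diagonal entries, with algebraic multiplicity their repetition count


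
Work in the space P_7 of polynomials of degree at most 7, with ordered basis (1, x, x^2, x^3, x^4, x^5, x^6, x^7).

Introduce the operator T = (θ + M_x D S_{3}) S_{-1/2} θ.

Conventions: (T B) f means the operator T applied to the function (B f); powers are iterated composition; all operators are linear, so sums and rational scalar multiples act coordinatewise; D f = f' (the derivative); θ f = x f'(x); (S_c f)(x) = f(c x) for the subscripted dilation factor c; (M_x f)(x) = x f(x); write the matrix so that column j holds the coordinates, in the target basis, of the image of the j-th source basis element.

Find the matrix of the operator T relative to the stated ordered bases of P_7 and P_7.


image of 1: 0
image of x: -2x
image of x^2: 10x^2
image of x^3: -(63/2)x^3
image of x^4: 82x^4
image of x^5: -(1525/8)x^5
image of x^6: (3285/8)x^6
image of x^7: -(26803/32)x^7
each image's coordinates form column j of the matrix

the matrix is [[0, 0, 0, 0, 0, 0, 0, 0]; [0, -2, 0, 0, 0, 0, 0, 0]; [0, 0, 10, 0, 0, 0, 0, 0]; [0, 0, 0, -63/2, 0, 0, 0, 0]; [0, 0, 0, 0, 82, 0, 0, 0]; [0, 0, 0, 0, 0, -1525/8, 0, 0]; [0, 0, 0, 0, 0, 0, 3285/8, 0]; [0, 0, 0, 0, 0, 0, 0, -26803/32]] (rows listed top to bottom)


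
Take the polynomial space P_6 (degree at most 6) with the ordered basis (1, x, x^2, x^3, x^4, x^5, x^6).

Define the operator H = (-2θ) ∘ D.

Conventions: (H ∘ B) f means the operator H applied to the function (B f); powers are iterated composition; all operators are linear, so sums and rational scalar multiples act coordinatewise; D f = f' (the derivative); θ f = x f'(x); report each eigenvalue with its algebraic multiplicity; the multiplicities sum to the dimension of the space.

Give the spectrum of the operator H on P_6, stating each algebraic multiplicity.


image of 1: 0
image of x: 0
image of x^2: -4x
image of x^3: -12x^2
image of x^4: -24x^3
image of x^5: -40x^4
image of x^6: -60x^5
the matrix is upper triangular; its diagonal is (0, 0, 0, 0, 0, 0, 0)
for a triangular matrix the eigenvalues are the diagonal entries, with algebraic multiplicity their repetition count

λ = 0 (multiplicity 7)


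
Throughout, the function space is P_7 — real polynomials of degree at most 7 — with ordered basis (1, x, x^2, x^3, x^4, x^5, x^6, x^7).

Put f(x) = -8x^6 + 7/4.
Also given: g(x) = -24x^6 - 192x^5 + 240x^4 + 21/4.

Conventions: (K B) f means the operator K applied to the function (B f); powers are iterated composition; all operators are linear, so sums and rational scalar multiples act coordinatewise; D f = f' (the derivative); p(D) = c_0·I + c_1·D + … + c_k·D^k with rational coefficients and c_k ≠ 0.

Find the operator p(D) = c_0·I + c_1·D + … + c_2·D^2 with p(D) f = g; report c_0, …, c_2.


p(D) = 3·I + 4·D − D^2, i.e. c_0 = 3, c_1 = 4, c_2 = -1

D^0 f = -8x^6 + 7/4
D^1 f = -48x^5
D^2 f = -240x^4
matching coefficients of g against c_0 f + c_1 Df + … from the top degree down determines the c_i
solution: c_0 = 3, c_1 = 4, c_2 = -1


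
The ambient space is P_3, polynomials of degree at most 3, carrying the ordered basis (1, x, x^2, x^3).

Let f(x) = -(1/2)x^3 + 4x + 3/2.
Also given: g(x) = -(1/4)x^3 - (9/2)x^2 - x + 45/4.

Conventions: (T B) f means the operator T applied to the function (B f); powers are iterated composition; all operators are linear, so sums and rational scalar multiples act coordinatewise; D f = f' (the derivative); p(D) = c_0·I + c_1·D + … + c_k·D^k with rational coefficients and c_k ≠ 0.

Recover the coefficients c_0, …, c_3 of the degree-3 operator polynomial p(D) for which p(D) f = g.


p(D) = (1/2)·I + 3·D + D^2 + (1/2)·D^3, i.e. c_0 = 1/2, c_1 = 3, c_2 = 1, c_3 = 1/2

D^0 f = -(1/2)x^3 + 4x + 3/2
D^1 f = -(3/2)x^2 + 4
D^2 f = -3x
D^3 f = -3
matching coefficients of g against c_0 f + c_1 Df + … from the top degree down determines the c_i
solution: c_0 = 1/2, c_1 = 3, c_2 = 1, c_3 = 1/2


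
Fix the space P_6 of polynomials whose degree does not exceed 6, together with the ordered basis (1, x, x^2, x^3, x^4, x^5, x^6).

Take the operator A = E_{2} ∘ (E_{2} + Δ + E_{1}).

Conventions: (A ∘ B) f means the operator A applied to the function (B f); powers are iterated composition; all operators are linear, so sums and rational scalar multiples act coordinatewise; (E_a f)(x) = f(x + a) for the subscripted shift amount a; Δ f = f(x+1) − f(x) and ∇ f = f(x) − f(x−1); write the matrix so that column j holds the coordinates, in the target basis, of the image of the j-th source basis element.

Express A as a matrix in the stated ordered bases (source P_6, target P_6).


image of 1: 2
image of x: 2x + 8
image of x^2: 2x^2 + 16x + 30
image of x^3: 2x^3 + 24x^2 + 90x + 110
image of x^4: 2x^4 + 32x^3 + 180x^2 + 440x + 402
image of x^5: 2x^5 + 40x^4 + 300x^3 + 1100x^2 + 2010x + 1478
image of x^6: 2x^6 + 48x^5 + 450x^4 + 2200x^3 + 6030x^2 + 8868x + 5490
each image's coordinates form column j of the matrix

the matrix is [[2, 8, 30, 110, 402, 1478, 5490]; [0, 2, 16, 90, 440, 2010, 8868]; [0, 0, 2, 24, 180, 1100, 6030]; [0, 0, 0, 2, 32, 300, 2200]; [0, 0, 0, 0, 2, 40, 450]; [0, 0, 0, 0, 0, 2, 48]; [0, 0, 0, 0, 0, 0, 2]] (rows listed top to bottom)


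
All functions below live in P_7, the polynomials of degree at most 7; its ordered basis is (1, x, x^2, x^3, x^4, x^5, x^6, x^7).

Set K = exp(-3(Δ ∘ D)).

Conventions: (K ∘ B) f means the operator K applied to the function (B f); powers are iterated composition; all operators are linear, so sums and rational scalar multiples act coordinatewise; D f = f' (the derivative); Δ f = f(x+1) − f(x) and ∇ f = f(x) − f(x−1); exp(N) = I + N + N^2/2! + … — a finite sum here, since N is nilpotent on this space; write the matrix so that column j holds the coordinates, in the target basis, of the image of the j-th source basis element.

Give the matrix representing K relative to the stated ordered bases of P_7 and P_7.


the matrix is [[1, 0, -6, -9, 96, 525, -1368, -28371]; [0, 1, 0, -18, -36, 480, 3150, -9576]; [0, 0, 1, 0, -36, -90, 1440, 11025]; [0, 0, 0, 1, 0, -60, -180, 3360]; [0, 0, 0, 0, 1, 0, -90, -315]; [0, 0, 0, 0, 0, 1, 0, -126]; [0, 0, 0, 0, 0, 0, 1, 0]; [0, 0, 0, 0, 0, 0, 0, 1]] (rows listed top to bottom)

image of 1: 1
image of x: x
image of x^2: x^2 - 6
image of x^3: x^3 - 18x - 9
image of x^4: x^4 - 36x^2 - 36x + 96
image of x^5: x^5 - 60x^3 - 90x^2 + 480x + 525
image of x^6: x^6 - 90x^4 - 180x^3 + 1440x^2 + 3150x - 1368
image of x^7: x^7 - 126x^5 - 315x^4 + 3360x^3 + 11025x^2 - 9576x - 28371
each image's coordinates form column j of the matrix


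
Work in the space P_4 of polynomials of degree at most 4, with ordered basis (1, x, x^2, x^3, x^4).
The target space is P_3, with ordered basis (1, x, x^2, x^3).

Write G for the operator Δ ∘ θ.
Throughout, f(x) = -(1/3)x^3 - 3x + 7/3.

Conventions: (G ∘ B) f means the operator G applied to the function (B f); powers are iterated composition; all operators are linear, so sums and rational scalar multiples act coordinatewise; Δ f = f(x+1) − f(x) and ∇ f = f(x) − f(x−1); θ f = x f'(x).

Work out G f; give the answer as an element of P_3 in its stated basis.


θ f = -x^3 - 3x
Δ θ f = -3x^2 - 3x - 4

the image equals g(x) = -3x^2 - 3x - 4


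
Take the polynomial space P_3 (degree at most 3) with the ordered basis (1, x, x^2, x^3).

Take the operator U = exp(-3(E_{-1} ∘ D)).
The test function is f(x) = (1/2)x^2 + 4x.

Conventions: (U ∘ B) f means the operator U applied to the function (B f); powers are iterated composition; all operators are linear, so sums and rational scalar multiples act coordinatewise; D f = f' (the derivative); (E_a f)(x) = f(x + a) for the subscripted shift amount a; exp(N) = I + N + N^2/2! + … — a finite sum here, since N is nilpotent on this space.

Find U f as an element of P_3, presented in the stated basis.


the image equals g(x) = (1/2)x^2 + x - 9/2

order-1 term: -3x - 9
order-2 term: 9/2
the series for exp(-3(E_{-1} ∘ D)) f terminates at order 2
exp(-3(E_{-1} ∘ D)) f = (1/2)x^2 + x - 9/2


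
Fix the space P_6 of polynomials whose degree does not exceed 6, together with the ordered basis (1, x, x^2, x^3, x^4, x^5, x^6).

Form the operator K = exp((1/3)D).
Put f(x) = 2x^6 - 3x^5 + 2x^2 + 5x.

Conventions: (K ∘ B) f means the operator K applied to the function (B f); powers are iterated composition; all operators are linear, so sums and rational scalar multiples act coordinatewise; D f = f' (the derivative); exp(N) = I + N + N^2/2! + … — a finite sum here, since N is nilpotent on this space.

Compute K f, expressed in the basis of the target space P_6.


order-1 term: 4x^5 - 5x^4 + (4/3)x + 5/3
order-2 term: (10/3)x^4 - (10/3)x^3 + 2/9
order-3 term: (40/27)x^3 - (10/9)x^2
order-4 term: (10/27)x^2 - (5/27)x
order-5 term: (4/81)x - 1/81
order-6 term: 2/729
the series for exp((1/3)D) f terminates at order 6
exp((1/3)D) f = 2x^6 + x^5 - (5/3)x^4 - (50/27)x^3 + (34/27)x^2 + (502/81)x + 1370/729

g(x) = 2x^6 + x^5 - (5/3)x^4 - (50/27)x^3 + (34/27)x^2 + (502/81)x + 1370/729


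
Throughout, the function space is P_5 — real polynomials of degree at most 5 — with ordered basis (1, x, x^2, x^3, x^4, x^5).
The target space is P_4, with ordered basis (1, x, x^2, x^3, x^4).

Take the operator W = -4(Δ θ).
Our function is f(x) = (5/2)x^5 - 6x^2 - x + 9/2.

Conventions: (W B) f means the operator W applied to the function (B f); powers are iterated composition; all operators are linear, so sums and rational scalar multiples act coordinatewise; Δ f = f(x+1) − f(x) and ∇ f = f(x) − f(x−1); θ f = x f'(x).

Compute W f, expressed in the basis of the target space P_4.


θ f = (25/2)x^5 - 12x^2 - x
Δ θ f = (125/2)x^4 + 125x^3 + 125x^2 + (77/2)x - 1/2
(-4(Δ θ)) f = -250x^4 - 500x^3 - 500x^2 - 154x + 2

the result is g(x) = -250x^4 - 500x^3 - 500x^2 - 154x + 2


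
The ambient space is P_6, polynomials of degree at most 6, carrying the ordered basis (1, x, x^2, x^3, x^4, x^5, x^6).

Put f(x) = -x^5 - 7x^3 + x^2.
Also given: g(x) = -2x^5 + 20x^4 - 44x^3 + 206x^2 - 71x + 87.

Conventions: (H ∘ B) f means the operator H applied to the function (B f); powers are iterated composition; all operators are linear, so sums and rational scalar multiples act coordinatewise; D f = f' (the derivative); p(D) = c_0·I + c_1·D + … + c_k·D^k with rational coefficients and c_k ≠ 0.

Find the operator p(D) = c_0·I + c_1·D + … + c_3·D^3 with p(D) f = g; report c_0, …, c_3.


c_0 = 2, c_1 = -4, c_2 = 3/2, c_3 = -2

D^0 f = -x^5 - 7x^3 + x^2
D^1 f = -5x^4 - 21x^2 + 2x
D^2 f = -20x^3 - 42x + 2
D^3 f = -60x^2 - 42
matching coefficients of g against c_0 f + c_1 Df + … from the top degree down determines the c_i
solution: c_0 = 2, c_1 = -4, c_2 = 3/2, c_3 = -2


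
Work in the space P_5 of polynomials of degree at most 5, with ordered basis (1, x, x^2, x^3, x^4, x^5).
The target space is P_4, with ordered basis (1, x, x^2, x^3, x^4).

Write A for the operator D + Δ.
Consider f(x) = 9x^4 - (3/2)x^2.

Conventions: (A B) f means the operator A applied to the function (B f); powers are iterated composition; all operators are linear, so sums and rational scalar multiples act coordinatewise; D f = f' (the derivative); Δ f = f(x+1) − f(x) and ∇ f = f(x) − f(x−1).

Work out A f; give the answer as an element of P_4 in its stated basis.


D f = 36x^3 - 3x
Δ f = 36x^3 + 54x^2 + 33x + 15/2
(D + Δ) f = 72x^3 + 54x^2 + 30x + 15/2

the result is g(x) = 72x^3 + 54x^2 + 30x + 15/2


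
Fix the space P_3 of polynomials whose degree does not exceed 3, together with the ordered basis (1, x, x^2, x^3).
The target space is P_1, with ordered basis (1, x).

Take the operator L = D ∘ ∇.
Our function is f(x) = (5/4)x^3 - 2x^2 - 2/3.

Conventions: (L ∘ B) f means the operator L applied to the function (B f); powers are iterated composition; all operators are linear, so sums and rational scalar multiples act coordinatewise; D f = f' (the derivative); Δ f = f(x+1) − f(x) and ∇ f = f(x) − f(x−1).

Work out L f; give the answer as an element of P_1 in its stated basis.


the result is g(x) = (15/2)x - 31/4

∇ f = (15/4)x^2 - (31/4)x + 13/4
D ∇ f = (15/2)x - 31/4


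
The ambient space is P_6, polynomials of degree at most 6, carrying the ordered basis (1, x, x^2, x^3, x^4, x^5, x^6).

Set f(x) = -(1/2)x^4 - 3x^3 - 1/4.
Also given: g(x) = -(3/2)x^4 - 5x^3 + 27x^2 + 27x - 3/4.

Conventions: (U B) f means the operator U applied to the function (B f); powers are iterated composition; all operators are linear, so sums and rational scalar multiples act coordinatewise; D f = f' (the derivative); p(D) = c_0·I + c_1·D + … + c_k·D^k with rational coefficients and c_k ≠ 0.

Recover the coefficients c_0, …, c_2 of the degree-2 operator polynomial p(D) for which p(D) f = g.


p(D) = 3·I − 2·D − (3/2)·D^2, i.e. c_0 = 3, c_1 = -2, c_2 = -3/2

D^0 f = -(1/2)x^4 - 3x^3 - 1/4
D^1 f = -2x^3 - 9x^2
D^2 f = -6x^2 - 18x
matching coefficients of g against c_0 f + c_1 Df + … from the top degree down determines the c_i
solution: c_0 = 3, c_1 = -2, c_2 = -3/2


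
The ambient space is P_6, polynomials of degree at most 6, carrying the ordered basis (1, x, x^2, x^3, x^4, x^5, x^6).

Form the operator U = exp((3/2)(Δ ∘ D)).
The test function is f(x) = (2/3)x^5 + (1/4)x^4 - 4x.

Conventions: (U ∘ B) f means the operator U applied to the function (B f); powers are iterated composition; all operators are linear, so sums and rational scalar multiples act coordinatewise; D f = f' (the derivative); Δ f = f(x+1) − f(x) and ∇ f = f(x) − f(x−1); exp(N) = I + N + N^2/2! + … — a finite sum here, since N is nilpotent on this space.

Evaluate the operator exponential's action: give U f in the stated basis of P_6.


order-1 term: 20x^3 + (69/2)x^2 + (49/2)x + 13/2
order-2 term: 90x + 387/4
the series for exp((3/2)(Δ ∘ D)) f terminates at order 2
exp((3/2)(Δ ∘ D)) f = (2/3)x^5 + (1/4)x^4 + 20x^3 + (69/2)x^2 + (221/2)x + 413/4

the result is g(x) = (2/3)x^5 + (1/4)x^4 + 20x^3 + (69/2)x^2 + (221/2)x + 413/4


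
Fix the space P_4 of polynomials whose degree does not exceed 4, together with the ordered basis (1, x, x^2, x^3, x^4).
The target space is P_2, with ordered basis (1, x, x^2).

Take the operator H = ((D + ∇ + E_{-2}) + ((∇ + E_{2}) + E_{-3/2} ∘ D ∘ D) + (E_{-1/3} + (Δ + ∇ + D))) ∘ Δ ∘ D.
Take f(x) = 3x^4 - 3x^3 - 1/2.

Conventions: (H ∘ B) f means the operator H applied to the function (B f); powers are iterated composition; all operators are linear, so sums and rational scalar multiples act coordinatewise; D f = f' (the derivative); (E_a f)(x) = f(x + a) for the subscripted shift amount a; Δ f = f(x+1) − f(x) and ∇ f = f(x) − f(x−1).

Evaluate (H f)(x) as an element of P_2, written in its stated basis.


D f = 12x^3 - 9x^2
Δ D f = 36x^2 + 18x + 3
D Δ D f = 72x + 18
∇ Δ D f = 72x - 18
E_{-2} Δ D f = 36x^2 - 126x + 111
(D + ∇ + E_{-2}) Δ D f = 36x^2 + 18x + 111
∇ Δ D f = 72x - 18
E_{2} Δ D f = 36x^2 + 162x + 183
(∇ + E_{2}) Δ D f = 36x^2 + 234x + 165
D Δ D f = 72x + 18
D D Δ D f = 72
E_{-3/2} D D Δ D f = 72
((∇ + E_{2}) + E_{-3/2} ∘ D ∘ D) Δ D f = 36x^2 + 234x + 237
E_{-1/3} Δ D f = 36x^2 - 6x + 1
Δ Δ D f = 72x + 54
∇ Δ D f = 72x - 18
D Δ D f = 72x + 18
(Δ + ∇ + D) Δ D f = 216x + 54
(E_{-1/3} + (Δ + ∇ + D)) Δ D f = 36x^2 + 210x + 55
((D + ∇ + E_{-2}) + ((∇ + E_{2}) + E_{-3/2} ∘ D ∘ D) + (E_{-1/3} + (Δ + ∇ + D))) Δ D f = 108x^2 + 462x + 403

g(x) = 108x^2 + 462x + 403
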